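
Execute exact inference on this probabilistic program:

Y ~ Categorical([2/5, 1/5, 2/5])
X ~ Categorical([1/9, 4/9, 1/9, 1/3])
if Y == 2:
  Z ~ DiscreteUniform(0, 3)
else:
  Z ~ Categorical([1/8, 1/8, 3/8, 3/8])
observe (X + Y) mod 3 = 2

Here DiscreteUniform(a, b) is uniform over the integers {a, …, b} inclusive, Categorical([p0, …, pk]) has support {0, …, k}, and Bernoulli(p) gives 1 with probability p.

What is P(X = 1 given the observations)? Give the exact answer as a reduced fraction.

P(X = 1 | obs) = 2/7

Enumerate traces; 16 have nonzero weight after conditioning:
  (Y=0, X=2, Z=0) weight 1/180
  (Y=0, X=2, Z=1) weight 1/180
  (Y=0, X=2, Z=2) weight 1/60
  (Y=0, X=2, Z=3) weight 1/60
  (Y=1, X=1, Z=0) weight 1/90
  (Y=1, X=1, Z=1) weight 1/90
  (Y=1, X=1, Z=2) weight 1/30
  (Y=1, X=1, Z=3) weight 1/30
  (Y=2, X=0, Z=0) weight 1/90
  (Y=2, X=3, Z=0) weight 1/30
  … 6 more
Group by X:
  weight(X=0) = 2/45
  weight(X=1) = 4/45
  weight(X=2) = 2/45
  weight(X=3) = 2/15
Total weight = 2/45 + 4/45 + 2/45 + 2/15 = 14/45
P(X=0 | obs) = 2/45 / 14/45 = 1/7
P(X=1 | obs) = 4/45 / 14/45 = 2/7
P(X=2 | obs) = 2/45 / 14/45 = 1/7
P(X=3 | obs) = 2/15 / 14/45 = 3/7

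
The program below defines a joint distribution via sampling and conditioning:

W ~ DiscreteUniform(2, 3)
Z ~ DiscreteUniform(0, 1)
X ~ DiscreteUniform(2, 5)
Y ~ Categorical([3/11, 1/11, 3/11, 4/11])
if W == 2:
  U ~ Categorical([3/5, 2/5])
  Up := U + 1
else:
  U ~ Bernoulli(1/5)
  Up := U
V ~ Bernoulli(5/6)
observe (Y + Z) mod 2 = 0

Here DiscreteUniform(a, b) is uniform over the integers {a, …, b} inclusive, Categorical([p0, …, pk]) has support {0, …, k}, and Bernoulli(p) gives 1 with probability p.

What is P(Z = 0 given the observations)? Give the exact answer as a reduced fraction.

Enumerate traces; 128 have nonzero weight after conditioning:
  (W=2, Z=0, X=2, Y=0, U=0, V=0) weight 3/1760
  (W=2, Z=0, X=2, Y=0, U=0, V=1) weight 3/352
  (W=2, Z=0, X=2, Y=0, U=1, V=0) weight 1/880
  (W=2, Z=0, X=2, Y=0, U=1, V=1) weight 1/176
  (W=2, Z=0, X=2, Y=2, U=0, V=0) weight 3/1760
  (W=2, Z=0, X=2, Y=2, U=0, V=1) weight 3/352
  (W=2, Z=0, X=2, Y=2, U=1, V=0) weight 1/880
  (W=2, Z=0, X=2, Y=2, U=1, V=1) weight 1/176
  (W=2, Z=1, X=2, Y=1, U=0, V=0) weight 1/1760
  … 119 more
Group by Z:
  weight(Z=0) = 3/11
  weight(Z=1) = 5/22
Total weight = 3/11 + 5/22 = 1/2
P(Z=0 | obs) = 3/11 / 1/2 = 6/11
P(Z=1 | obs) = 5/22 / 1/2 = 5/11

P(Z = 0 | obs) = 6/11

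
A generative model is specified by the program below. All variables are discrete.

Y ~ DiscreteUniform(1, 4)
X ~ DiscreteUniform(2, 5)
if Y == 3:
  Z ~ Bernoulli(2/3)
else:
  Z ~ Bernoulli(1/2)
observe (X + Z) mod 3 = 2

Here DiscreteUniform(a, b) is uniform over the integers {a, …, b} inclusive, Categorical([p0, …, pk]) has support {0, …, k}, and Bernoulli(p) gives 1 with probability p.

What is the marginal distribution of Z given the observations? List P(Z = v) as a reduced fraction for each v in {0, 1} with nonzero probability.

Enumerate traces; 12 have nonzero weight after conditioning:
  (Y=1, X=2, Z=0) weight 1/32
  (Y=1, X=4, Z=1) weight 1/32
  (Y=1, X=5, Z=0) weight 1/32
  (Y=2, X=2, Z=0) weight 1/32
  (Y=2, X=4, Z=1) weight 1/32
  (Y=2, X=5, Z=0) weight 1/32
  (Y=3, X=2, Z=0) weight 1/48
  (Y=3, X=4, Z=1) weight 1/24
  … 4 more
Group by Z:
  weight(Z=0) = 11/48
  weight(Z=1) = 13/96
Total weight = 11/48 + 13/96 = 35/96
P(Z=0 | obs) = 11/48 / 35/96 = 22/35
P(Z=1 | obs) = 13/96 / 35/96 = 13/35

P(Z=0) = 22/35, P(Z=1) = 13/35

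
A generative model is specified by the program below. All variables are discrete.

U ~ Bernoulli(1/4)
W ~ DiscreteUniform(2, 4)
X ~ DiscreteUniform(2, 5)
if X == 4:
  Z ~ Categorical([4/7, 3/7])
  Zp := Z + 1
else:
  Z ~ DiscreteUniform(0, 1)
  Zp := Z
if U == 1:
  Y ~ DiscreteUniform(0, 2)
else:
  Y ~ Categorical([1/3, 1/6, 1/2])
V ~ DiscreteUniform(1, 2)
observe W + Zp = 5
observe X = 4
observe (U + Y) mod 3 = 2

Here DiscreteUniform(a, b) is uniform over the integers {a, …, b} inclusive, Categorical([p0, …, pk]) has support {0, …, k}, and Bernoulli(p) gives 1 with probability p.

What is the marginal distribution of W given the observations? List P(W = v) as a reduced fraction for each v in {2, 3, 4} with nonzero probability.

P(W=3) = 3/7, P(W=4) = 4/7

Enumerate traces; 8 have nonzero weight after conditioning:
  (U=0, W=3, X=4, Z=1, Y=2, V=1) weight 3/448
  (U=0, W=3, X=4, Z=1, Y=2, V=2) weight 3/448
  (U=0, W=4, X=4, Z=0, Y=2, V=1) weight 1/112
  (U=0, W=4, X=4, Z=0, Y=2, V=2) weight 1/112
  (U=1, W=3, X=4, Z=1, Y=1, V=1) weight 1/672
  (U=1, W=3, X=4, Z=1, Y=1, V=2) weight 1/672
  (U=1, W=4, X=4, Z=0, Y=1, V=1) weight 1/504
  (U=1, W=4, X=4, Z=0, Y=1, V=2) weight 1/504
Group by W:
  weight(W=3) = 11/672
  weight(W=4) = 11/504
Total weight = 11/672 + 11/504 = 11/288
P(W=3 | obs) = 11/672 / 11/288 = 3/7
P(W=4 | obs) = 11/504 / 11/288 = 4/7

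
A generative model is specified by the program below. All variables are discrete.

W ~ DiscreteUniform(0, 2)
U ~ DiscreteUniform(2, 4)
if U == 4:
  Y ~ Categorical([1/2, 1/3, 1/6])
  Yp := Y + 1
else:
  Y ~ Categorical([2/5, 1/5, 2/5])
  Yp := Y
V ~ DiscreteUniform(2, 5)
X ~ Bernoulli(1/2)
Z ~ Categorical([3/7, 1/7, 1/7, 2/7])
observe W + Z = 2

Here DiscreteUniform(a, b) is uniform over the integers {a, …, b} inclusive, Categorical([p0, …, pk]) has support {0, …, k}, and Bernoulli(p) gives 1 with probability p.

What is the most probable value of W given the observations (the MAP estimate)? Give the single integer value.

argmax_v P(W = v | obs) = 2

Enumerate traces; 216 have nonzero weight after conditioning:
  (W=0, U=2, Y=0, V=2, X=0, Z=2) weight 1/1260
  (W=0, U=2, Y=0, V=2, X=1, Z=2) weight 1/1260
  (W=0, U=2, Y=0, V=3, X=0, Z=2) weight 1/1260
  (W=0, U=2, Y=0, V=3, X=1, Z=2) weight 1/1260
  (W=0, U=2, Y=0, V=4, X=0, Z=2) weight 1/1260
  (W=0, U=2, Y=0, V=4, X=1, Z=2) weight 1/1260
  (W=0, U=2, Y=0, V=5, X=0, Z=2) weight 1/1260
  (W=0, U=2, Y=0, V=5, X=1, Z=2) weight 1/1260
  (W=1, U=2, Y=0, V=2, X=0, Z=1) weight 1/1260
  (W=2, U=2, Y=0, V=2, X=0, Z=0) weight 1/420
  … 206 more
Group by W:
  weight(W=0) = 1/21
  weight(W=1) = 1/21
  weight(W=2) = 1/7
Total weight = 1/21 + 1/21 + 1/7 = 5/21
P(W=0 | obs) = 1/21 / 5/21 = 1/5
P(W=1 | obs) = 1/21 / 5/21 = 1/5
P(W=2 | obs) = 1/7 / 5/21 = 3/5
argmax = 2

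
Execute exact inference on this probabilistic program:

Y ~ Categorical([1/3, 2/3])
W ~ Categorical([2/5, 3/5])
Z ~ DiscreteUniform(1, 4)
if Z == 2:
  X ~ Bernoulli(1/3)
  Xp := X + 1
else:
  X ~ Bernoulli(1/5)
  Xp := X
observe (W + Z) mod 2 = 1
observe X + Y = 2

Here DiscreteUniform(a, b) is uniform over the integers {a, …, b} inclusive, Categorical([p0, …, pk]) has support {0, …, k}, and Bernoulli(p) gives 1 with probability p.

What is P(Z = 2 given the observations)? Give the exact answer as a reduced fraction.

P(Z = 2 | obs) = 5/12

Enumerate traces; 4 have nonzero weight after conditioning:
  (Y=1, W=0, Z=1, X=1) weight 1/75
  (Y=1, W=0, Z=3, X=1) weight 1/75
  (Y=1, W=1, Z=2, X=1) weight 1/30
  (Y=1, W=1, Z=4, X=1) weight 1/50
Group by Z:
  weight(Z=1) = 1/75
  weight(Z=2) = 1/30
  weight(Z=3) = 1/75
  weight(Z=4) = 1/50
Total weight = 1/75 + 1/30 + 1/75 + 1/50 = 2/25
P(Z=1 | obs) = 1/75 / 2/25 = 1/6
P(Z=2 | obs) = 1/30 / 2/25 = 5/12
P(Z=3 | obs) = 1/75 / 2/25 = 1/6
P(Z=4 | obs) = 1/50 / 2/25 = 1/4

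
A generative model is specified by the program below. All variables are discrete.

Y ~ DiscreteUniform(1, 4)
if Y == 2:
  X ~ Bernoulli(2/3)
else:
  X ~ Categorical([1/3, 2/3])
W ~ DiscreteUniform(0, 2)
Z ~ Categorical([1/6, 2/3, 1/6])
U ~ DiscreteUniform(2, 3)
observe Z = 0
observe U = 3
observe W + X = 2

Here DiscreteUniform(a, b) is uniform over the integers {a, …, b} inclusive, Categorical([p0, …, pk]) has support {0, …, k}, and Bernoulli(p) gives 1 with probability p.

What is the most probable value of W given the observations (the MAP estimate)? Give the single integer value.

Enumerate traces; 8 have nonzero weight after conditioning:
  (Y=1, X=0, W=2, Z=0, U=3) weight 1/432
  (Y=1, X=1, W=1, Z=0, U=3) weight 1/216
  (Y=2, X=0, W=2, Z=0, U=3) weight 1/432
  (Y=2, X=1, W=1, Z=0, U=3) weight 1/216
  (Y=3, X=0, W=2, Z=0, U=3) weight 1/432
  (Y=3, X=1, W=1, Z=0, U=3) weight 1/216
  (Y=4, X=0, W=2, Z=0, U=3) weight 1/432
  (Y=4, X=1, W=1, Z=0, U=3) weight 1/216
Group by W:
  weight(W=1) = 1/54
  weight(W=2) = 1/108
Total weight = 1/54 + 1/108 = 1/36
P(W=1 | obs) = 1/54 / 1/36 = 2/3
P(W=2 | obs) = 1/108 / 1/36 = 1/3
argmax = 1

argmax_v P(W = v | obs) = 1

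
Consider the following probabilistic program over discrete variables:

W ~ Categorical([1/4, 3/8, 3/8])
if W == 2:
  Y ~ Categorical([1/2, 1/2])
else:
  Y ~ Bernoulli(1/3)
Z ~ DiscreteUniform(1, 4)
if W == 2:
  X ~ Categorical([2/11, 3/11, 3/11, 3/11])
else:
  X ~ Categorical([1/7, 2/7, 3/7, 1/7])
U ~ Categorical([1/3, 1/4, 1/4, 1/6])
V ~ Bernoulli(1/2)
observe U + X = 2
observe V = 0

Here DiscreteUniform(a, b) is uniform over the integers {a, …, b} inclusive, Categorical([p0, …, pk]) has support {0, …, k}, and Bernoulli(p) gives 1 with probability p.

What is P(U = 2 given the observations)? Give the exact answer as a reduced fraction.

Enumerate traces; 72 have nonzero weight after conditioning:
  (W=0, Y=0, Z=1, X=0, U=2, V=0) weight 1/1344
  (W=0, Y=0, Z=1, X=1, U=1, V=0) weight 1/672
  (W=0, Y=0, Z=1, X=2, U=0, V=0) weight 1/336
  (W=0, Y=0, Z=2, X=0, U=2, V=0) weight 1/1344
  (W=0, Y=0, Z=2, X=1, U=1, V=0) weight 1/672
  (W=0, Y=0, Z=2, X=2, U=0, V=0) weight 1/336
  (W=0, Y=0, Z=3, X=0, U=2, V=0) weight 1/1344
  (W=0, Y=0, Z=3, X=1, U=1, V=0) weight 1/672
  … 64 more
Group by U:
  weight(U=0) = 19/308
  weight(U=1) = 173/4928
  weight(U=2) = 97/4928
Total weight = 19/308 + 173/4928 + 97/4928 = 41/352
P(U=0 | obs) = 19/308 / 41/352 = 152/287
P(U=1 | obs) = 173/4928 / 41/352 = 173/574
P(U=2 | obs) = 97/4928 / 41/352 = 97/574

P(U = 2 | obs) = 97/574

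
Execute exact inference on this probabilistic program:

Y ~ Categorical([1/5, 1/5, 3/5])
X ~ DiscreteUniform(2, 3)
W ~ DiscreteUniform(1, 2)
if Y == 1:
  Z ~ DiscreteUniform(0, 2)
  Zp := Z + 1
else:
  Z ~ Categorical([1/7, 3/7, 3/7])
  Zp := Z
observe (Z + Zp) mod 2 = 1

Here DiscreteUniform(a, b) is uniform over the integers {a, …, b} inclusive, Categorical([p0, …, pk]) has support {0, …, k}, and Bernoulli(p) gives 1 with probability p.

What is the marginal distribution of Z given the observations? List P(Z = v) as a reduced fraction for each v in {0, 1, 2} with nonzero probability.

P(Z=0) = 1/3, P(Z=1) = 1/3, P(Z=2) = 1/3

Enumerate traces; 12 have nonzero weight after conditioning:
  (Y=1, X=2, W=1, Z=0) weight 1/60
  (Y=1, X=2, W=1, Z=1) weight 1/60
  (Y=1, X=2, W=1, Z=2) weight 1/60
  (Y=1, X=2, W=2, Z=0) weight 1/60
  (Y=1, X=2, W=2, Z=1) weight 1/60
  (Y=1, X=2, W=2, Z=2) weight 1/60
  (Y=1, X=3, W=1, Z=0) weight 1/60
  (Y=1, X=3, W=1, Z=1) weight 1/60
  … 4 more
Group by Z:
  weight(Z=0) = 1/15
  weight(Z=1) = 1/15
  weight(Z=2) = 1/15
Total weight = 1/15 + 1/15 + 1/15 = 1/5
P(Z=0 | obs) = 1/15 / 1/5 = 1/3
P(Z=1 | obs) = 1/15 / 1/5 = 1/3
P(Z=2 | obs) = 1/15 / 1/5 = 1/3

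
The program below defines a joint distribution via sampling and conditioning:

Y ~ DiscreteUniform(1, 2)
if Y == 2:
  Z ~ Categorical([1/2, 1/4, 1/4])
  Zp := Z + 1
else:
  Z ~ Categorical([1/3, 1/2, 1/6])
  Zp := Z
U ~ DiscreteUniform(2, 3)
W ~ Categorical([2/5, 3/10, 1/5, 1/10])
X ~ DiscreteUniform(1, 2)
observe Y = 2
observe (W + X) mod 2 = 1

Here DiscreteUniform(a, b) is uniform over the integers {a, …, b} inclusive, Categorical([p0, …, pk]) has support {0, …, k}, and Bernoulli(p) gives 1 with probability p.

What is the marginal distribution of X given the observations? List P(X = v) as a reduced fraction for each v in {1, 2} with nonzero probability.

Enumerate traces; 24 have nonzero weight after conditioning:
  (Y=2, Z=0, U=2, W=0, X=1) weight 1/40
  (Y=2, Z=0, U=2, W=1, X=2) weight 3/160
  (Y=2, Z=0, U=2, W=2, X=1) weight 1/80
  (Y=2, Z=0, U=2, W=3, X=2) weight 1/160
  (Y=2, Z=0, U=3, W=0, X=1) weight 1/40
  (Y=2, Z=0, U=3, W=1, X=2) weight 3/160
  (Y=2, Z=0, U=3, W=2, X=1) weight 1/80
  (Y=2, Z=0, U=3, W=3, X=2) weight 1/160
  … 16 more
Group by X:
  weight(X=1) = 3/20
  weight(X=2) = 1/10
Total weight = 3/20 + 1/10 = 1/4
P(X=1 | obs) = 3/20 / 1/4 = 3/5
P(X=2 | obs) = 1/10 / 1/4 = 2/5

P(X=1) = 3/5, P(X=2) = 2/5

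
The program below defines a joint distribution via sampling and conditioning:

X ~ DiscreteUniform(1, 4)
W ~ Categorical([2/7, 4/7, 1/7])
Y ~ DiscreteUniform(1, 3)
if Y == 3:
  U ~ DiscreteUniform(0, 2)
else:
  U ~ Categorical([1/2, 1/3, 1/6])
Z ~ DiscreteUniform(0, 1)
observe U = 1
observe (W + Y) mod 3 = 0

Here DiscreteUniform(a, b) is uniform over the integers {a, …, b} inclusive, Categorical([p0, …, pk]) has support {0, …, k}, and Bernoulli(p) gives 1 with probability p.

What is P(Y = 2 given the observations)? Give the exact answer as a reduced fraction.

P(Y = 2 | obs) = 4/7

Enumerate traces; 24 have nonzero weight after conditioning:
  (X=1, W=0, Y=3, U=1, Z=0) weight 1/252
  (X=1, W=0, Y=3, U=1, Z=1) weight 1/252
  (X=1, W=1, Y=2, U=1, Z=0) weight 1/126
  (X=1, W=1, Y=2, U=1, Z=1) weight 1/126
  (X=1, W=2, Y=1, U=1, Z=0) weight 1/504
  (X=1, W=2, Y=1, U=1, Z=1) weight 1/504
  (X=2, W=0, Y=3, U=1, Z=0) weight 1/252
  (X=2, W=0, Y=3, U=1, Z=1) weight 1/252
  … 16 more
Group by Y:
  weight(Y=1) = 1/63
  weight(Y=2) = 4/63
  weight(Y=3) = 2/63
Total weight = 1/63 + 4/63 + 2/63 = 1/9
P(Y=1 | obs) = 1/63 / 1/9 = 1/7
P(Y=2 | obs) = 4/63 / 1/9 = 4/7
P(Y=3 | obs) = 2/63 / 1/9 = 2/7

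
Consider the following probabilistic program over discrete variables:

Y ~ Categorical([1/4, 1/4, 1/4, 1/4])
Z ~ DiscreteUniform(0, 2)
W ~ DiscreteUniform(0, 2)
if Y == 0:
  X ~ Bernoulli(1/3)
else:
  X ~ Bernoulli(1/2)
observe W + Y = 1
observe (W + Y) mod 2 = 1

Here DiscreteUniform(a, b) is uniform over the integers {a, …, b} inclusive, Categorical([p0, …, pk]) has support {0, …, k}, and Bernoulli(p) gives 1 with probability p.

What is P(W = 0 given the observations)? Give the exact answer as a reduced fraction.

P(W = 0 | obs) = 1/2

Enumerate traces; 12 have nonzero weight after conditioning:
  (Y=0, Z=0, W=1, X=0) weight 1/54
  (Y=0, Z=0, W=1, X=1) weight 1/108
  (Y=0, Z=1, W=1, X=0) weight 1/54
  (Y=0, Z=1, W=1, X=1) weight 1/108
  (Y=0, Z=2, W=1, X=0) weight 1/54
  (Y=0, Z=2, W=1, X=1) weight 1/108
  (Y=1, Z=0, W=0, X=0) weight 1/72
  (Y=1, Z=0, W=0, X=1) weight 1/72
  … 4 more
Group by W:
  weight(W=0) = 1/12
  weight(W=1) = 1/12
Total weight = 1/12 + 1/12 = 1/6
P(W=0 | obs) = 1/12 / 1/6 = 1/2
P(W=1 | obs) = 1/12 / 1/6 = 1/2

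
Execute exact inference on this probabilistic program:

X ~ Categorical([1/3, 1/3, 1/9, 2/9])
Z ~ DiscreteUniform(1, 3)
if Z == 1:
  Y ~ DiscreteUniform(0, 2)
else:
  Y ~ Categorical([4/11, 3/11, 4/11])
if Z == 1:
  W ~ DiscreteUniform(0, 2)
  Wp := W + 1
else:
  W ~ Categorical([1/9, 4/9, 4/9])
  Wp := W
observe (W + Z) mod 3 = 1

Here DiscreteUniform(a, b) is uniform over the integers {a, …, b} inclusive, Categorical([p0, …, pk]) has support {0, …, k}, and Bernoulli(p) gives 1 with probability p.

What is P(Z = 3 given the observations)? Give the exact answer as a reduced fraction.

P(Z = 3 | obs) = 4/11

Enumerate traces; 36 have nonzero weight after conditioning:
  (X=0, Z=1, Y=0, W=0) weight 1/81
  (X=0, Z=1, Y=1, W=0) weight 1/81
  (X=0, Z=1, Y=2, W=0) weight 1/81
  (X=0, Z=2, Y=0, W=2) weight 16/891
  (X=0, Z=2, Y=1, W=2) weight 4/297
  (X=0, Z=2, Y=2, W=2) weight 16/891
  (X=0, Z=3, Y=0, W=1) weight 16/891
  (X=0, Z=3, Y=1, W=1) weight 4/297
  … 28 more
Group by Z:
  weight(Z=1) = 1/9
  weight(Z=2) = 4/27
  weight(Z=3) = 4/27
Total weight = 1/9 + 4/27 + 4/27 = 11/27
P(Z=1 | obs) = 1/9 / 11/27 = 3/11
P(Z=2 | obs) = 4/27 / 11/27 = 4/11
P(Z=3 | obs) = 4/27 / 11/27 = 4/11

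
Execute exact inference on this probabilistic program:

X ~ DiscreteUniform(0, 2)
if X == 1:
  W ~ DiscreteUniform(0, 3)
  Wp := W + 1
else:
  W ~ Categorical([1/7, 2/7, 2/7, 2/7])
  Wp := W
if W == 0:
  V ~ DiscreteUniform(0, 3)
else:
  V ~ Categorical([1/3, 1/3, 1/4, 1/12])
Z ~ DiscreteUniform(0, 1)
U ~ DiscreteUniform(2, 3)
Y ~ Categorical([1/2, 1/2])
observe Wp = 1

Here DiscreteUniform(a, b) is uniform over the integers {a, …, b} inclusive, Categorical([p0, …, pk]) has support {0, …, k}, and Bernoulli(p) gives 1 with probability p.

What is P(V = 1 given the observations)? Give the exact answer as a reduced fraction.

P(V = 1 | obs) = 85/276

Enumerate traces; 96 have nonzero weight after conditioning:
  (X=0, W=1, V=0, Z=0, U=2, Y=0) weight 1/252
  (X=0, W=1, V=0, Z=0, U=2, Y=1) weight 1/252
  (X=0, W=1, V=0, Z=0, U=3, Y=0) weight 1/252
  (X=0, W=1, V=0, Z=0, U=3, Y=1) weight 1/252
  (X=0, W=1, V=0, Z=1, U=2, Y=0) weight 1/252
  (X=0, W=1, V=0, Z=1, U=2, Y=1) weight 1/252
  (X=0, W=1, V=0, Z=1, U=3, Y=0) weight 1/252
  (X=0, W=1, V=0, Z=1, U=3, Y=1) weight 1/252
  (X=0, W=1, V=1, Z=0, U=2, Y=0) weight 1/252
  (X=0, W=1, V=2, Z=0, U=2, Y=0) weight 1/336
  … 86 more
Group by V:
  weight(V=0) = 85/1008
  weight(V=1) = 85/1008
  weight(V=2) = 23/336
  weight(V=3) = 37/1008
Total weight = 85/1008 + 85/1008 + 23/336 + 37/1008 = 23/84
P(V=0 | obs) = 85/1008 / 23/84 = 85/276
P(V=1 | obs) = 85/1008 / 23/84 = 85/276
P(V=2 | obs) = 23/336 / 23/84 = 1/4
P(V=3 | obs) = 37/1008 / 23/84 = 37/276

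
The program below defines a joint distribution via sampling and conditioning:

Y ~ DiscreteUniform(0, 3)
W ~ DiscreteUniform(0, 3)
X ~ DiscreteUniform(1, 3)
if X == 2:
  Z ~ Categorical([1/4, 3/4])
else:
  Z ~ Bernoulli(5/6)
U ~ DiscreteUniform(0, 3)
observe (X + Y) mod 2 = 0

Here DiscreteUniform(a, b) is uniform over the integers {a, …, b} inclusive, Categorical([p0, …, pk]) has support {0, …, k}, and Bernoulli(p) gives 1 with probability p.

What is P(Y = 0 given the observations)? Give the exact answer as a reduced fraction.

P(Y = 0 | obs) = 1/6

Enumerate traces; 192 have nonzero weight after conditioning:
  (Y=0, W=0, X=2, Z=0, U=0) weight 1/768
  (Y=0, W=0, X=2, Z=0, U=1) weight 1/768
  (Y=0, W=0, X=2, Z=0, U=2) weight 1/768
  (Y=0, W=0, X=2, Z=0, U=3) weight 1/768
  (Y=0, W=0, X=2, Z=1, U=0) weight 1/256
  (Y=0, W=0, X=2, Z=1, U=1) weight 1/256
  (Y=0, W=0, X=2, Z=1, U=2) weight 1/256
  (Y=0, W=0, X=2, Z=1, U=3) weight 1/256
  (Y=1, W=0, X=1, Z=0, U=0) weight 1/1152
  (Y=2, W=0, X=2, Z=0, U=0) weight 1/768
  … 182 more
Group by Y:
  weight(Y=0) = 1/12
  weight(Y=1) = 1/6
  weight(Y=2) = 1/12
  weight(Y=3) = 1/6
Total weight = 1/12 + 1/6 + 1/12 + 1/6 = 1/2
P(Y=0 | obs) = 1/12 / 1/2 = 1/6
P(Y=1 | obs) = 1/6 / 1/2 = 1/3
P(Y=2 | obs) = 1/12 / 1/2 = 1/6
P(Y=3 | obs) = 1/6 / 1/2 = 1/3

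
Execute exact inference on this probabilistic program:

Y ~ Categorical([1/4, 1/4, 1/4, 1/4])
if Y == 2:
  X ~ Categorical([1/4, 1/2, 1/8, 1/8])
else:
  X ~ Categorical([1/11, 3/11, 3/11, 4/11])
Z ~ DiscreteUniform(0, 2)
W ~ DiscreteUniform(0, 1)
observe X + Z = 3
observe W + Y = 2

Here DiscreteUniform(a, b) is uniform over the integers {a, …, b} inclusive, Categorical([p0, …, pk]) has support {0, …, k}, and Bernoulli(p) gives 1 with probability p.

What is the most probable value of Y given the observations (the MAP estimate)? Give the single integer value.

argmax_v P(Y = v | obs) = 1

Enumerate traces; 6 have nonzero weight after conditioning:
  (Y=1, X=1, Z=2, W=1) weight 1/88
  (Y=1, X=2, Z=1, W=1) weight 1/88
  (Y=1, X=3, Z=0, W=1) weight 1/66
  (Y=2, X=1, Z=2, W=0) weight 1/48
  (Y=2, X=2, Z=1, W=0) weight 1/192
  (Y=2, X=3, Z=0, W=0) weight 1/192
Group by Y:
  weight(Y=1) = 5/132
  weight(Y=2) = 1/32
Total weight = 5/132 + 1/32 = 73/1056
P(Y=1 | obs) = 5/132 / 73/1056 = 40/73
P(Y=2 | obs) = 1/32 / 73/1056 = 33/73
argmax = 1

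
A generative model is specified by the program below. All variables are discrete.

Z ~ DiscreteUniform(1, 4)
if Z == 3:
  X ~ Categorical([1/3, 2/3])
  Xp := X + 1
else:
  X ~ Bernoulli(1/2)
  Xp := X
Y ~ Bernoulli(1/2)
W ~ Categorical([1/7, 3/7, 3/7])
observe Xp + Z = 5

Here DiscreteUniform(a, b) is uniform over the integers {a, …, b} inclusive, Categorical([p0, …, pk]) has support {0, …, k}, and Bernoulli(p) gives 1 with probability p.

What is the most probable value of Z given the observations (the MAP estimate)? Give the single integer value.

Enumerate traces; 12 have nonzero weight after conditioning:
  (Z=3, X=1, Y=0, W=0) weight 1/84
  (Z=3, X=1, Y=0, W=1) weight 1/28
  (Z=3, X=1, Y=0, W=2) weight 1/28
  (Z=3, X=1, Y=1, W=0) weight 1/84
  (Z=3, X=1, Y=1, W=1) weight 1/28
  (Z=3, X=1, Y=1, W=2) weight 1/28
  (Z=4, X=1, Y=0, W=0) weight 1/112
  (Z=4, X=1, Y=0, W=1) weight 3/112
  … 4 more
Group by Z:
  weight(Z=3) = 1/6
  weight(Z=4) = 1/8
Total weight = 1/6 + 1/8 = 7/24
P(Z=3 | obs) = 1/6 / 7/24 = 4/7
P(Z=4 | obs) = 1/8 / 7/24 = 3/7
argmax = 3

argmax_v P(Z = v | obs) = 3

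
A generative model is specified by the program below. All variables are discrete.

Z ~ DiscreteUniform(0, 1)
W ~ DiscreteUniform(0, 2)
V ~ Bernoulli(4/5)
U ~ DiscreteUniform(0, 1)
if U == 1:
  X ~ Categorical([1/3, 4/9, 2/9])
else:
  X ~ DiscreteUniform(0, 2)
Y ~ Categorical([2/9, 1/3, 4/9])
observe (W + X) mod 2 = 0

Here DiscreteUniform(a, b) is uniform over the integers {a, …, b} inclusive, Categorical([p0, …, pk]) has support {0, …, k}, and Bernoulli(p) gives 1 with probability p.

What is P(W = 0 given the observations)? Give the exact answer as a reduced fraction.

P(W = 0 | obs) = 11/29

Enumerate traces; 120 have nonzero weight after conditioning:
  (Z=0, W=0, V=0, U=0, X=0, Y=0) weight 1/810
  (Z=0, W=0, V=0, U=0, X=0, Y=1) weight 1/540
  (Z=0, W=0, V=0, U=0, X=0, Y=2) weight 1/405
  (Z=0, W=0, V=0, U=0, X=2, Y=0) weight 1/810
  (Z=0, W=0, V=0, U=0, X=2, Y=1) weight 1/540
  (Z=0, W=0, V=0, U=0, X=2, Y=2) weight 1/405
  (Z=0, W=0, V=0, U=1, X=0, Y=0) weight 1/810
  (Z=0, W=0, V=0, U=1, X=0, Y=1) weight 1/540
  (Z=0, W=1, V=0, U=0, X=1, Y=0) weight 1/810
  (Z=0, W=2, V=0, U=0, X=0, Y=0) weight 1/810
  … 110 more
Group by W:
  weight(W=0) = 11/54
  weight(W=1) = 7/54
  weight(W=2) = 11/54
Total weight = 11/54 + 7/54 + 11/54 = 29/54
P(W=0 | obs) = 11/54 / 29/54 = 11/29
P(W=1 | obs) = 7/54 / 29/54 = 7/29
P(W=2 | obs) = 11/54 / 29/54 = 11/29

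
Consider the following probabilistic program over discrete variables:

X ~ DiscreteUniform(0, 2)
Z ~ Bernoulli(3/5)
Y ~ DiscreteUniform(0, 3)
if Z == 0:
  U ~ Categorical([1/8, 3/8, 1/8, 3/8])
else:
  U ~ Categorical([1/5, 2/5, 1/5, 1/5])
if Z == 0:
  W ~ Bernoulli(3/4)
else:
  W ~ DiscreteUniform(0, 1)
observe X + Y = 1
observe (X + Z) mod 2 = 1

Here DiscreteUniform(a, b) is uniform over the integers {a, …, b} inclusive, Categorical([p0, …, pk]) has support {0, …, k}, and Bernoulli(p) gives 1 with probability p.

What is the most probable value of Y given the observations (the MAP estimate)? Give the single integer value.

argmax_v P(Y = v | obs) = 1

Enumerate traces; 16 have nonzero weight after conditioning:
  (X=0, Z=1, Y=1, U=0, W=0) weight 1/200
  (X=0, Z=1, Y=1, U=0, W=1) weight 1/200
  (X=0, Z=1, Y=1, U=1, W=0) weight 1/100
  (X=0, Z=1, Y=1, U=1, W=1) weight 1/100
  (X=0, Z=1, Y=1, U=2, W=0) weight 1/200
  (X=0, Z=1, Y=1, U=2, W=1) weight 1/200
  (X=0, Z=1, Y=1, U=3, W=0) weight 1/200
  (X=0, Z=1, Y=1, U=3, W=1) weight 1/200
  (X=1, Z=0, Y=0, U=0, W=0) weight 1/960
  … 7 more
Group by Y:
  weight(Y=0) = 1/30
  weight(Y=1) = 1/20
Total weight = 1/30 + 1/20 = 1/12
P(Y=0 | obs) = 1/30 / 1/12 = 2/5
P(Y=1 | obs) = 1/20 / 1/12 = 3/5
argmax = 1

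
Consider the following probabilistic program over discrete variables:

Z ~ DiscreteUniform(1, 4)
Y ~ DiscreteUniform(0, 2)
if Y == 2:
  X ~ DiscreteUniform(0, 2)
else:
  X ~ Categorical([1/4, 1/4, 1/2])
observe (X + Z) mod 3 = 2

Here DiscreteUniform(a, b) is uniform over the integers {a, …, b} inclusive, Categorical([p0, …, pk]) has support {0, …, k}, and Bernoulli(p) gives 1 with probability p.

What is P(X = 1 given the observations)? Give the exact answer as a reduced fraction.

Enumerate traces; 12 have nonzero weight after conditioning:
  (Z=1, Y=0, X=1) weight 1/48
  (Z=1, Y=1, X=1) weight 1/48
  (Z=1, Y=2, X=1) weight 1/36
  (Z=2, Y=0, X=0) weight 1/48
  (Z=2, Y=1, X=0) weight 1/48
  (Z=2, Y=2, X=0) weight 1/36
  (Z=3, Y=0, X=2) weight 1/24
  (Z=3, Y=1, X=2) weight 1/24
  … 4 more
Group by X:
  weight(X=0) = 5/72
  weight(X=1) = 5/36
  weight(X=2) = 1/9
Total weight = 5/72 + 5/36 + 1/9 = 23/72
P(X=0 | obs) = 5/72 / 23/72 = 5/23
P(X=1 | obs) = 5/36 / 23/72 = 10/23
P(X=2 | obs) = 1/9 / 23/72 = 8/23

P(X = 1 | obs) = 10/23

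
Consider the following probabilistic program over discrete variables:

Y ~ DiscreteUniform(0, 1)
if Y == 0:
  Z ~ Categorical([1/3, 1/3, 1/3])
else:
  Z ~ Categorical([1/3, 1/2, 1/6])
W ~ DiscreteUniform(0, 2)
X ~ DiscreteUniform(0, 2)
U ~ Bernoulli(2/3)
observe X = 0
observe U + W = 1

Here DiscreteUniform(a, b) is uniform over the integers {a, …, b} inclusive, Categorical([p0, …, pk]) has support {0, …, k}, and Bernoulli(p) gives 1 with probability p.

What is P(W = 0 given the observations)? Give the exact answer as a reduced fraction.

Enumerate traces; 12 have nonzero weight after conditioning:
  (Y=0, Z=0, W=0, X=0, U=1) weight 1/81
  (Y=0, Z=0, W=1, X=0, U=0) weight 1/162
  (Y=0, Z=1, W=0, X=0, U=1) weight 1/81
  (Y=0, Z=1, W=1, X=0, U=0) weight 1/162
  (Y=0, Z=2, W=0, X=0, U=1) weight 1/81
  (Y=0, Z=2, W=1, X=0, U=0) weight 1/162
  (Y=1, Z=0, W=0, X=0, U=1) weight 1/81
  (Y=1, Z=0, W=1, X=0, U=0) weight 1/162
  … 4 more
Group by W:
  weight(W=0) = 2/27
  weight(W=1) = 1/27
Total weight = 2/27 + 1/27 = 1/9
P(W=0 | obs) = 2/27 / 1/9 = 2/3
P(W=1 | obs) = 1/27 / 1/9 = 1/3

P(W = 0 | obs) = 2/3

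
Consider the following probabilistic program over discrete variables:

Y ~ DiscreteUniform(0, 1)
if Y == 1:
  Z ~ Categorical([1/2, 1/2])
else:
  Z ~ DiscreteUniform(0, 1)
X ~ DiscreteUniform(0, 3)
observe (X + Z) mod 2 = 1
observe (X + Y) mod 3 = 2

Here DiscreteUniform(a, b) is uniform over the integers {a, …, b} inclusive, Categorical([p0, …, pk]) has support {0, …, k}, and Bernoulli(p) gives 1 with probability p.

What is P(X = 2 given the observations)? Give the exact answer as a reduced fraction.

Enumerate traces; 2 have nonzero weight after conditioning:
  (Y=0, Z=1, X=2) weight 1/16
  (Y=1, Z=0, X=1) weight 1/16
Group by X:
  weight(X=1) = 1/16
  weight(X=2) = 1/16
Total weight = 1/16 + 1/16 = 1/8
P(X=1 | obs) = 1/16 / 1/8 = 1/2
P(X=2 | obs) = 1/16 / 1/8 = 1/2

P(X = 2 | obs) = 1/2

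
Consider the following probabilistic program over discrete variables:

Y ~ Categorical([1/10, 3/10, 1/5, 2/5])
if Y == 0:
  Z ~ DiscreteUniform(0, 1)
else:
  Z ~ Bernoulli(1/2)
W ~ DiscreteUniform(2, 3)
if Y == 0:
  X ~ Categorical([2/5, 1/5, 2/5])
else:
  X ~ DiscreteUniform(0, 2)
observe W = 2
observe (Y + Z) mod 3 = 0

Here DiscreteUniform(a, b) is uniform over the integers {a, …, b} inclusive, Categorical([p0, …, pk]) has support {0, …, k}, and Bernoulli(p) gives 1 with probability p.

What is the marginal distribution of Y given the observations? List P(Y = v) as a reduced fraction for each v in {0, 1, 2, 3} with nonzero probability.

P(Y=0) = 1/7, P(Y=2) = 2/7, P(Y=3) = 4/7

Enumerate traces; 9 have nonzero weight after conditioning:
  (Y=0, Z=0, W=2, X=0) weight 1/100
  (Y=0, Z=0, W=2, X=1) weight 1/200
  (Y=0, Z=0, W=2, X=2) weight 1/100
  (Y=2, Z=1, W=2, X=0) weight 1/60
  (Y=2, Z=1, W=2, X=1) weight 1/60
  (Y=2, Z=1, W=2, X=2) weight 1/60
  (Y=3, Z=0, W=2, X=0) weight 1/30
  (Y=3, Z=0, W=2, X=1) weight 1/30
  … 1 more
Group by Y:
  weight(Y=0) = 1/40
  weight(Y=2) = 1/20
  weight(Y=3) = 1/10
Total weight = 1/40 + 1/20 + 1/10 = 7/40
P(Y=0 | obs) = 1/40 / 7/40 = 1/7
P(Y=2 | obs) = 1/20 / 7/40 = 2/7
P(Y=3 | obs) = 1/10 / 7/40 = 4/7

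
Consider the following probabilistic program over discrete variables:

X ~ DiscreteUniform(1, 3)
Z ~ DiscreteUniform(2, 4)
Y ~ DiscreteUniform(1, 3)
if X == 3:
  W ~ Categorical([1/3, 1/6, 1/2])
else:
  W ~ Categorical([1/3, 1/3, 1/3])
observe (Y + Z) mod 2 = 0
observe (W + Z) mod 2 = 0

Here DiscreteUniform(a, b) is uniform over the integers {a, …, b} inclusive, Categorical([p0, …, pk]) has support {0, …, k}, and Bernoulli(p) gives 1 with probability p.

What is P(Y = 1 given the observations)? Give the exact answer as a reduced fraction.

P(Y = 1 | obs) = 5/36

Enumerate traces; 18 have nonzero weight after conditioning:
  (X=1, Z=2, Y=2, W=0) weight 1/81
  (X=1, Z=2, Y=2, W=2) weight 1/81
  (X=1, Z=3, Y=1, W=1) weight 1/81
  (X=1, Z=3, Y=3, W=1) weight 1/81
  (X=1, Z=4, Y=2, W=0) weight 1/81
  (X=1, Z=4, Y=2, W=2) weight 1/81
  (X=2, Z=2, Y=2, W=0) weight 1/81
  (X=2, Z=2, Y=2, W=2) weight 1/81
  … 10 more
Group by Y:
  weight(Y=1) = 5/162
  weight(Y=2) = 13/81
  weight(Y=3) = 5/162
Total weight = 5/162 + 13/81 + 5/162 = 2/9
P(Y=1 | obs) = 5/162 / 2/9 = 5/36
P(Y=2 | obs) = 13/81 / 2/9 = 13/18
P(Y=3 | obs) = 5/162 / 2/9 = 5/36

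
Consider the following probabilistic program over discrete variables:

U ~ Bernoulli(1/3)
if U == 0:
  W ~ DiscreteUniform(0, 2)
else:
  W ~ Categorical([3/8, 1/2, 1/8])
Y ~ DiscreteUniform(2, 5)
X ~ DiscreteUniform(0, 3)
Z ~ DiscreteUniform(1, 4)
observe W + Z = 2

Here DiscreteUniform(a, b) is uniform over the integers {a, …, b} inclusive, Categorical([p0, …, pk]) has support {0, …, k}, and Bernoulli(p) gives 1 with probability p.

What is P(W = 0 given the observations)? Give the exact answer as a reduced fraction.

P(W = 0 | obs) = 25/53

Enumerate traces; 64 have nonzero weight after conditioning:
  (U=0, W=0, Y=2, X=0, Z=2) weight 1/288
  (U=0, W=0, Y=2, X=1, Z=2) weight 1/288
  (U=0, W=0, Y=2, X=2, Z=2) weight 1/288
  (U=0, W=0, Y=2, X=3, Z=2) weight 1/288
  (U=0, W=0, Y=3, X=0, Z=2) weight 1/288
  (U=0, W=0, Y=3, X=1, Z=2) weight 1/288
  (U=0, W=0, Y=3, X=2, Z=2) weight 1/288
  (U=0, W=0, Y=3, X=3, Z=2) weight 1/288
  (U=0, W=1, Y=2, X=0, Z=1) weight 1/288
  … 55 more
Group by W:
  weight(W=0) = 25/288
  weight(W=1) = 7/72
Total weight = 25/288 + 7/72 = 53/288
P(W=0 | obs) = 25/288 / 53/288 = 25/53
P(W=1 | obs) = 7/72 / 53/288 = 28/53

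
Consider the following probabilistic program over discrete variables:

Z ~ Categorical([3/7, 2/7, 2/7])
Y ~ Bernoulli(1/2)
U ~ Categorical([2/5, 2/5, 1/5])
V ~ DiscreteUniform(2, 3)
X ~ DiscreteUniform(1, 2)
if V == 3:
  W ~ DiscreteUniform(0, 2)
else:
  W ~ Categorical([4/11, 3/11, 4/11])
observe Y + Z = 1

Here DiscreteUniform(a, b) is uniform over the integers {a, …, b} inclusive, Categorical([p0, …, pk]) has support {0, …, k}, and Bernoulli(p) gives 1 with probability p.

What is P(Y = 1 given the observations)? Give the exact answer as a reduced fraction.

P(Y = 1 | obs) = 3/5

Enumerate traces; 72 have nonzero weight after conditioning:
  (Z=0, Y=1, U=0, V=2, X=1, W=0) weight 3/385
  (Z=0, Y=1, U=0, V=2, X=1, W=1) weight 9/1540
  (Z=0, Y=1, U=0, V=2, X=1, W=2) weight 3/385
  (Z=0, Y=1, U=0, V=2, X=2, W=0) weight 3/385
  (Z=0, Y=1, U=0, V=2, X=2, W=1) weight 9/1540
  (Z=0, Y=1, U=0, V=2, X=2, W=2) weight 3/385
  (Z=0, Y=1, U=0, V=3, X=1, W=0) weight 1/140
  (Z=0, Y=1, U=0, V=3, X=1, W=1) weight 1/140
  (Z=1, Y=0, U=0, V=2, X=1, W=0) weight 2/385
  … 63 more
Group by Y:
  weight(Y=0) = 1/7
  weight(Y=1) = 3/14
Total weight = 1/7 + 3/14 = 5/14
P(Y=0 | obs) = 1/7 / 5/14 = 2/5
P(Y=1 | obs) = 3/14 / 5/14 = 3/5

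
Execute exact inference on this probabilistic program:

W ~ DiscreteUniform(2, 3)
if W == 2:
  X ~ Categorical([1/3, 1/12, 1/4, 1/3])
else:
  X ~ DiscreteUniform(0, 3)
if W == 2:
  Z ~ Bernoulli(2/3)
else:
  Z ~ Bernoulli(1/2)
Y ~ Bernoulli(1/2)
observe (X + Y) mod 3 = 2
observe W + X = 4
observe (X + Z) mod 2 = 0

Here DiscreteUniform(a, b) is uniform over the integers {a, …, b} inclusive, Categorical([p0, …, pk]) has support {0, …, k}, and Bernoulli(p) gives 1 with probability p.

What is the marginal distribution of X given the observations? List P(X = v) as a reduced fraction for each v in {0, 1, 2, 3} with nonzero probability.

Enumerate traces; 2 have nonzero weight after conditioning:
  (W=2, X=2, Z=0, Y=0) weight 1/48
  (W=3, X=1, Z=1, Y=1) weight 1/32
Group by X:
  weight(X=1) = 1/32
  weight(X=2) = 1/48
Total weight = 1/32 + 1/48 = 5/96
P(X=1 | obs) = 1/32 / 5/96 = 3/5
P(X=2 | obs) = 1/48 / 5/96 = 2/5

P(X=1) = 3/5, P(X=2) = 2/5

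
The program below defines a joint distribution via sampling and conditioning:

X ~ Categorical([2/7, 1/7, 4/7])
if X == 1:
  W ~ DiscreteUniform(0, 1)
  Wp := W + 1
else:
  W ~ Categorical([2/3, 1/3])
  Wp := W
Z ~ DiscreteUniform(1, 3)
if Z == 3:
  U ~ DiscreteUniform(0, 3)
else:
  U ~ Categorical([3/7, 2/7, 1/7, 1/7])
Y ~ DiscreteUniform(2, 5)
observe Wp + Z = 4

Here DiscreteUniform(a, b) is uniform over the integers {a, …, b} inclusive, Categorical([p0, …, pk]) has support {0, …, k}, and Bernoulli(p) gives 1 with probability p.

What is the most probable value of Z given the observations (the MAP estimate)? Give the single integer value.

Enumerate traces; 64 have nonzero weight after conditioning:
  (X=0, W=1, Z=3, U=0, Y=2) weight 1/504
  (X=0, W=1, Z=3, U=0, Y=3) weight 1/504
  (X=0, W=1, Z=3, U=0, Y=4) weight 1/504
  (X=0, W=1, Z=3, U=0, Y=5) weight 1/504
  (X=0, W=1, Z=3, U=1, Y=2) weight 1/504
  (X=0, W=1, Z=3, U=1, Y=3) weight 1/504
  (X=0, W=1, Z=3, U=1, Y=4) weight 1/504
  (X=0, W=1, Z=3, U=1, Y=5) weight 1/504
  (X=1, W=1, Z=2, U=0, Y=2) weight 1/392
  … 55 more
Group by Z:
  weight(Z=2) = 1/42
  weight(Z=3) = 5/42
Total weight = 1/42 + 5/42 = 1/7
P(Z=2 | obs) = 1/42 / 1/7 = 1/6
P(Z=3 | obs) = 5/42 / 1/7 = 5/6
argmax = 3

argmax_v P(Z = v | obs) = 3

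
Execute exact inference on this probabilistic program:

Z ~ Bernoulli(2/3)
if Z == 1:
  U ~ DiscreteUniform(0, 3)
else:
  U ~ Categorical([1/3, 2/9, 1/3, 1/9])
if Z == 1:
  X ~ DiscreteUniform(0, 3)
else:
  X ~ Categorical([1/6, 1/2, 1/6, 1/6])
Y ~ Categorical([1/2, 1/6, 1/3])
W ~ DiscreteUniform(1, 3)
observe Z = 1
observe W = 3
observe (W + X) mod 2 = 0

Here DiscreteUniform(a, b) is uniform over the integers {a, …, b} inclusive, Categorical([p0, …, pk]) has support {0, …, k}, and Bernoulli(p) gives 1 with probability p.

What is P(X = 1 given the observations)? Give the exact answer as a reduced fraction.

P(X = 1 | obs) = 1/2

Enumerate traces; 24 have nonzero weight after conditioning:
  (Z=1, U=0, X=1, Y=0, W=3) weight 1/144
  (Z=1, U=0, X=1, Y=1, W=3) weight 1/432
  (Z=1, U=0, X=1, Y=2, W=3) weight 1/216
  (Z=1, U=0, X=3, Y=0, W=3) weight 1/144
  (Z=1, U=0, X=3, Y=1, W=3) weight 1/432
  (Z=1, U=0, X=3, Y=2, W=3) weight 1/216
  (Z=1, U=1, X=1, Y=0, W=3) weight 1/144
  (Z=1, U=1, X=1, Y=1, W=3) weight 1/432
  … 16 more
Group by X:
  weight(X=1) = 1/18
  weight(X=3) = 1/18
Total weight = 1/18 + 1/18 = 1/9
P(X=1 | obs) = 1/18 / 1/9 = 1/2
P(X=3 | obs) = 1/18 / 1/9 = 1/2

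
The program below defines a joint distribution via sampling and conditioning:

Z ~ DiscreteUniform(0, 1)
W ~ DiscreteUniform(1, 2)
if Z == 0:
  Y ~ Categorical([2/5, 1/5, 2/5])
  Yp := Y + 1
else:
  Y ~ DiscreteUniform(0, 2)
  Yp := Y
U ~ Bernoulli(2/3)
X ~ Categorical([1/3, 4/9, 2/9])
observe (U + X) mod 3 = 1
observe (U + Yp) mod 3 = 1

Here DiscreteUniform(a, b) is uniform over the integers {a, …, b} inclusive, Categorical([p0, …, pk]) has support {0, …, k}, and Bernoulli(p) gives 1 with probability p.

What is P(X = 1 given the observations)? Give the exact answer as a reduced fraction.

Enumerate traces; 8 have nonzero weight after conditioning:
  (Z=0, W=1, Y=0, U=0, X=1) weight 2/135
  (Z=0, W=1, Y=2, U=1, X=0) weight 1/45
  (Z=0, W=2, Y=0, U=0, X=1) weight 2/135
  (Z=0, W=2, Y=2, U=1, X=0) weight 1/45
  (Z=1, W=1, Y=0, U=1, X=0) weight 1/54
  (Z=1, W=1, Y=1, U=0, X=1) weight 1/81
  (Z=1, W=2, Y=0, U=1, X=0) weight 1/54
  (Z=1, W=2, Y=1, U=0, X=1) weight 1/81
Group by X:
  weight(X=0) = 11/135
  weight(X=1) = 22/405
Total weight = 11/135 + 22/405 = 11/81
P(X=0 | obs) = 11/135 / 11/81 = 3/5
P(X=1 | obs) = 22/405 / 11/81 = 2/5

P(X = 1 | obs) = 2/5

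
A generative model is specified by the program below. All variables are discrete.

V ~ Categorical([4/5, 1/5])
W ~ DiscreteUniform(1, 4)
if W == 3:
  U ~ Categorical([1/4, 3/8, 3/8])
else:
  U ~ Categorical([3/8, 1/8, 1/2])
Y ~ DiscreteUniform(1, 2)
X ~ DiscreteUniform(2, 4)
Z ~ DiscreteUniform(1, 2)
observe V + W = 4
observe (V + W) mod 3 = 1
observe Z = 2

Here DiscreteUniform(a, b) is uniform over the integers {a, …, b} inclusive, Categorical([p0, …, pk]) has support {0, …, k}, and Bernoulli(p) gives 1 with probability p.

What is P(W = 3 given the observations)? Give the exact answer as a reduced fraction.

P(W = 3 | obs) = 1/5

Enumerate traces; 36 have nonzero weight after conditioning:
  (V=0, W=4, U=0, Y=1, X=2, Z=2) weight 1/160
  (V=0, W=4, U=0, Y=1, X=3, Z=2) weight 1/160
  (V=0, W=4, U=0, Y=1, X=4, Z=2) weight 1/160
  (V=0, W=4, U=0, Y=2, X=2, Z=2) weight 1/160
  (V=0, W=4, U=0, Y=2, X=3, Z=2) weight 1/160
  (V=0, W=4, U=0, Y=2, X=4, Z=2) weight 1/160
  (V=0, W=4, U=1, Y=1, X=2, Z=2) weight 1/480
  (V=0, W=4, U=1, Y=1, X=3, Z=2) weight 1/480
  (V=1, W=3, U=0, Y=1, X=2, Z=2) weight 1/960
  … 27 more
Group by W:
  weight(W=3) = 1/40
  weight(W=4) = 1/10
Total weight = 1/40 + 1/10 = 1/8
P(W=3 | obs) = 1/40 / 1/8 = 1/5
P(W=4 | obs) = 1/10 / 1/8 = 4/5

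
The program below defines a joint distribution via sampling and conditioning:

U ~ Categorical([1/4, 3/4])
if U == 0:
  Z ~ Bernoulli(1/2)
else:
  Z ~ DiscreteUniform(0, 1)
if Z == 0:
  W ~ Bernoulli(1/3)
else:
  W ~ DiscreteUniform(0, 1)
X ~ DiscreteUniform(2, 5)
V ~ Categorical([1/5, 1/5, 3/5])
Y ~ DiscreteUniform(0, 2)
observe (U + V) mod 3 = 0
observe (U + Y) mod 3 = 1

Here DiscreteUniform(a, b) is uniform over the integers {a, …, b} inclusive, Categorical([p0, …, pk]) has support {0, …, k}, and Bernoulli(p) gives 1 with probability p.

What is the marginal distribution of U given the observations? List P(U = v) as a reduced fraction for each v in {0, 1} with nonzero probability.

P(U=0) = 1/10, P(U=1) = 9/10

Enumerate traces; 32 have nonzero weight after conditioning:
  (U=0, Z=0, W=0, X=2, V=0, Y=1) weight 1/720
  (U=0, Z=0, W=0, X=3, V=0, Y=1) weight 1/720
  (U=0, Z=0, W=0, X=4, V=0, Y=1) weight 1/720
  (U=0, Z=0, W=0, X=5, V=0, Y=1) weight 1/720
  (U=0, Z=0, W=1, X=2, V=0, Y=1) weight 1/1440
  (U=0, Z=0, W=1, X=3, V=0, Y=1) weight 1/1440
  (U=0, Z=0, W=1, X=4, V=0, Y=1) weight 1/1440
  (U=0, Z=0, W=1, X=5, V=0, Y=1) weight 1/1440
  (U=1, Z=0, W=0, X=2, V=2, Y=0) weight 1/80
  … 23 more
Group by U:
  weight(U=0) = 1/60
  weight(U=1) = 3/20
Total weight = 1/60 + 3/20 = 1/6
P(U=0 | obs) = 1/60 / 1/6 = 1/10
P(U=1 | obs) = 3/20 / 1/6 = 9/10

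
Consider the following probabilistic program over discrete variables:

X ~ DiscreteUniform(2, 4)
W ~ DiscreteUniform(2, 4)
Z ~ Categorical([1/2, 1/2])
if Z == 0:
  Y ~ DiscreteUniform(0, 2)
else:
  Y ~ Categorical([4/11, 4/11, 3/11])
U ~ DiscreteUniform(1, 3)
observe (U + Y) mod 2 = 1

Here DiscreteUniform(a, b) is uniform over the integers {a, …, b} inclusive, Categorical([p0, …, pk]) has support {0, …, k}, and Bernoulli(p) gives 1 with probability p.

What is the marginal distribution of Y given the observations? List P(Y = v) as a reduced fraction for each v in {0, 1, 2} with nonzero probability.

P(Y=0) = 46/109, P(Y=1) = 23/109, P(Y=2) = 40/109

Enumerate traces; 90 have nonzero weight after conditioning:
  (X=2, W=2, Z=0, Y=0, U=1) weight 1/162
  (X=2, W=2, Z=0, Y=0, U=3) weight 1/162
  (X=2, W=2, Z=0, Y=1, U=2) weight 1/162
  (X=2, W=2, Z=0, Y=2, U=1) weight 1/162
  (X=2, W=2, Z=0, Y=2, U=3) weight 1/162
  (X=2, W=2, Z=1, Y=0, U=1) weight 2/297
  (X=2, W=2, Z=1, Y=0, U=3) weight 2/297
  (X=2, W=2, Z=1, Y=1, U=2) weight 2/297
  … 82 more
Group by Y:
  weight(Y=0) = 23/99
  weight(Y=1) = 23/198
  weight(Y=2) = 20/99
Total weight = 23/99 + 23/198 + 20/99 = 109/198
P(Y=0 | obs) = 23/99 / 109/198 = 46/109
P(Y=1 | obs) = 23/198 / 109/198 = 23/109
P(Y=2 | obs) = 20/99 / 109/198 = 40/109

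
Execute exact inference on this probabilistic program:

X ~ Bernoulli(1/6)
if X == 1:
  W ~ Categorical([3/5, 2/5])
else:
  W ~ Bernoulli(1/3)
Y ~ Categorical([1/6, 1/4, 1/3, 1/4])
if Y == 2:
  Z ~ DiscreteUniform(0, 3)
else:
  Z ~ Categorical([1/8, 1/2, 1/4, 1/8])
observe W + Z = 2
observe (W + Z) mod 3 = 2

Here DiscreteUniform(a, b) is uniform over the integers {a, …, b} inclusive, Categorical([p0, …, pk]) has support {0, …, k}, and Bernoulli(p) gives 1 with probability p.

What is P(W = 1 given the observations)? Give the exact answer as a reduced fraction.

P(W = 1 | obs) = 155/332

Enumerate traces; 16 have nonzero weight after conditioning:
  (X=0, W=0, Y=0, Z=2) weight 5/216
  (X=0, W=0, Y=1, Z=2) weight 5/144
  (X=0, W=0, Y=2, Z=2) weight 5/108
  (X=0, W=0, Y=3, Z=2) weight 5/144
  (X=0, W=1, Y=0, Z=1) weight 5/216
  (X=0, W=1, Y=1, Z=1) weight 5/144
  (X=0, W=1, Y=2, Z=1) weight 5/216
  (X=0, W=1, Y=3, Z=1) weight 5/144
  … 8 more
Group by W:
  weight(W=0) = 59/360
  weight(W=1) = 31/216
Total weight = 59/360 + 31/216 = 83/270
P(W=0 | obs) = 59/360 / 83/270 = 177/332
P(W=1 | obs) = 31/216 / 83/270 = 155/332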